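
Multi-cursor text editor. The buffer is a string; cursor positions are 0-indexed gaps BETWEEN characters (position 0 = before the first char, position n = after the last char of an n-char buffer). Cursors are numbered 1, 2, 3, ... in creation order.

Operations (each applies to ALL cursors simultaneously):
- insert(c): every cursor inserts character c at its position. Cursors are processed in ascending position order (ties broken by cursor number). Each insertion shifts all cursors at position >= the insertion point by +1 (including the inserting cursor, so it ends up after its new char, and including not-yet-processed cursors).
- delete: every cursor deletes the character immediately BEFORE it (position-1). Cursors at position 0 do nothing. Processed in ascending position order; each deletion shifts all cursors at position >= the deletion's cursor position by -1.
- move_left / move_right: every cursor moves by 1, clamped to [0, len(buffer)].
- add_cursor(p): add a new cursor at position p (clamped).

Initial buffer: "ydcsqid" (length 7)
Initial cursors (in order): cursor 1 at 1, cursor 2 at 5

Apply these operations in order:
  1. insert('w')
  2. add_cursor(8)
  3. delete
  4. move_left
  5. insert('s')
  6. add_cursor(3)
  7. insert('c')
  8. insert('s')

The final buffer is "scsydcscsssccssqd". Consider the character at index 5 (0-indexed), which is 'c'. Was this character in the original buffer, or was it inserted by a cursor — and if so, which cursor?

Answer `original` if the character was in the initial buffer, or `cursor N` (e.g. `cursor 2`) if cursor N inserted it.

After op 1 (insert('w')): buffer="ywdcsqwid" (len 9), cursors c1@2 c2@7, authorship .1....2..
After op 2 (add_cursor(8)): buffer="ywdcsqwid" (len 9), cursors c1@2 c2@7 c3@8, authorship .1....2..
After op 3 (delete): buffer="ydcsqd" (len 6), cursors c1@1 c2@5 c3@5, authorship ......
After op 4 (move_left): buffer="ydcsqd" (len 6), cursors c1@0 c2@4 c3@4, authorship ......
After op 5 (insert('s')): buffer="sydcsssqd" (len 9), cursors c1@1 c2@7 c3@7, authorship 1....23..
After op 6 (add_cursor(3)): buffer="sydcsssqd" (len 9), cursors c1@1 c4@3 c2@7 c3@7, authorship 1....23..
After op 7 (insert('c')): buffer="scydccsssccqd" (len 13), cursors c1@2 c4@5 c2@11 c3@11, authorship 11..4..2323..
After op 8 (insert('s')): buffer="scsydcscsssccssqd" (len 17), cursors c1@3 c4@7 c2@15 c3@15, authorship 111..44..232323..
Authorship (.=original, N=cursor N): 1 1 1 . . 4 4 . . 2 3 2 3 2 3 . .
Index 5: author = 4

Answer: cursor 4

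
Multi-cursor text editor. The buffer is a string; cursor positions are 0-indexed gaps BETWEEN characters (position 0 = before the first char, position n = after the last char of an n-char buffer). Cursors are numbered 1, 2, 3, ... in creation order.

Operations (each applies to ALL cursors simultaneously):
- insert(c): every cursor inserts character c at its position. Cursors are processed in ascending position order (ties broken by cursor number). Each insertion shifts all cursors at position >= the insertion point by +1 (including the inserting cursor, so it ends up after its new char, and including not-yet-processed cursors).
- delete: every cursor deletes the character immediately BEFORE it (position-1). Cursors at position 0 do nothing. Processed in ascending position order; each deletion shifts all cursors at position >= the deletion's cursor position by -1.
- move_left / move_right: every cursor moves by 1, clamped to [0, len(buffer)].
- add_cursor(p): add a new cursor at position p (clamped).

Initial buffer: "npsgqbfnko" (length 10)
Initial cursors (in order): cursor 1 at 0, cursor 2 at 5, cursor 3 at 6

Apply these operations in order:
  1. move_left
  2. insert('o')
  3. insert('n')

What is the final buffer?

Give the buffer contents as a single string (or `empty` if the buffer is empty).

Answer: onnpsgonqonbfnko

Derivation:
After op 1 (move_left): buffer="npsgqbfnko" (len 10), cursors c1@0 c2@4 c3@5, authorship ..........
After op 2 (insert('o')): buffer="onpsgoqobfnko" (len 13), cursors c1@1 c2@6 c3@8, authorship 1....2.3.....
After op 3 (insert('n')): buffer="onnpsgonqonbfnko" (len 16), cursors c1@2 c2@8 c3@11, authorship 11....22.33.....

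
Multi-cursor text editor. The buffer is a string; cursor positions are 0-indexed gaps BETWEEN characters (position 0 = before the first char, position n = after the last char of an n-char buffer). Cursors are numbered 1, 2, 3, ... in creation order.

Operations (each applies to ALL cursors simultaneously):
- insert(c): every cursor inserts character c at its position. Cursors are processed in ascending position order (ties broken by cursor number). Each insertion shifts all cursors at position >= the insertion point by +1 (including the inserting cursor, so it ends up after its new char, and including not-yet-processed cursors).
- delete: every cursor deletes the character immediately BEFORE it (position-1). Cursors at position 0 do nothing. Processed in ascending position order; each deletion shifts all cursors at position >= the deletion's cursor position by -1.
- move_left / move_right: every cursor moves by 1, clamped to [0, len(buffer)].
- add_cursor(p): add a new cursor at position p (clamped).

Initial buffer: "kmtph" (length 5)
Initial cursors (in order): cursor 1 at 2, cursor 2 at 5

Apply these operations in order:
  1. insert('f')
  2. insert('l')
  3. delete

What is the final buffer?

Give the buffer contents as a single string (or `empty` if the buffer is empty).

Answer: kmftphf

Derivation:
After op 1 (insert('f')): buffer="kmftphf" (len 7), cursors c1@3 c2@7, authorship ..1...2
After op 2 (insert('l')): buffer="kmfltphfl" (len 9), cursors c1@4 c2@9, authorship ..11...22
After op 3 (delete): buffer="kmftphf" (len 7), cursors c1@3 c2@7, authorship ..1...2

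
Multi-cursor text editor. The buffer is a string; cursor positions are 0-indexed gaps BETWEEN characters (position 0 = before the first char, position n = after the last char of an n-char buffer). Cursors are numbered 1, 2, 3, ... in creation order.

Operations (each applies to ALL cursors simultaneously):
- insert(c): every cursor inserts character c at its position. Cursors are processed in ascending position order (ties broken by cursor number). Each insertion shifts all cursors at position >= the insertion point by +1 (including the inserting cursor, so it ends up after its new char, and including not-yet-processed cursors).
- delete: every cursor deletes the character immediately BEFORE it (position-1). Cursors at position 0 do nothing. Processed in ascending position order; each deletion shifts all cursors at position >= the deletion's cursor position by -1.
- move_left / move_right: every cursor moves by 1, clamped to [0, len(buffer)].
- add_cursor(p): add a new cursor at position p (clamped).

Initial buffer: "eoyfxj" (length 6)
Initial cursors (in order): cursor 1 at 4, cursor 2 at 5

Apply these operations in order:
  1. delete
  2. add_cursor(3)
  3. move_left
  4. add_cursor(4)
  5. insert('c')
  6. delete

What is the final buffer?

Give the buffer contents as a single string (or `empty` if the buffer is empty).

After op 1 (delete): buffer="eoyj" (len 4), cursors c1@3 c2@3, authorship ....
After op 2 (add_cursor(3)): buffer="eoyj" (len 4), cursors c1@3 c2@3 c3@3, authorship ....
After op 3 (move_left): buffer="eoyj" (len 4), cursors c1@2 c2@2 c3@2, authorship ....
After op 4 (add_cursor(4)): buffer="eoyj" (len 4), cursors c1@2 c2@2 c3@2 c4@4, authorship ....
After op 5 (insert('c')): buffer="eocccyjc" (len 8), cursors c1@5 c2@5 c3@5 c4@8, authorship ..123..4
After op 6 (delete): buffer="eoyj" (len 4), cursors c1@2 c2@2 c3@2 c4@4, authorship ....

Answer: eoyj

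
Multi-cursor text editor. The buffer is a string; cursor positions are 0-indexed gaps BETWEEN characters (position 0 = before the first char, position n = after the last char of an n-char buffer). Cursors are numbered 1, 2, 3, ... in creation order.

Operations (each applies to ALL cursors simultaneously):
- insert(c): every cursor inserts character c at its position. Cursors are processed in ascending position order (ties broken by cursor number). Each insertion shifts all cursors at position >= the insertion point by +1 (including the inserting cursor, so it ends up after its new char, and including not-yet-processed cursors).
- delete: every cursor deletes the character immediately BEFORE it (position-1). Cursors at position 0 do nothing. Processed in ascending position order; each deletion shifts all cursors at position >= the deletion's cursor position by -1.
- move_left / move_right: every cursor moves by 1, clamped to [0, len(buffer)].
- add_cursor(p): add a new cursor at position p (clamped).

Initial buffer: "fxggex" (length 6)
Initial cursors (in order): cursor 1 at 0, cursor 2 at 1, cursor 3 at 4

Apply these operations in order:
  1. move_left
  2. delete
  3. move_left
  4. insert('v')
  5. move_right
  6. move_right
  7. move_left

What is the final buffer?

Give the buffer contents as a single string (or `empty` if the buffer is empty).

After op 1 (move_left): buffer="fxggex" (len 6), cursors c1@0 c2@0 c3@3, authorship ......
After op 2 (delete): buffer="fxgex" (len 5), cursors c1@0 c2@0 c3@2, authorship .....
After op 3 (move_left): buffer="fxgex" (len 5), cursors c1@0 c2@0 c3@1, authorship .....
After op 4 (insert('v')): buffer="vvfvxgex" (len 8), cursors c1@2 c2@2 c3@4, authorship 12.3....
After op 5 (move_right): buffer="vvfvxgex" (len 8), cursors c1@3 c2@3 c3@5, authorship 12.3....
After op 6 (move_right): buffer="vvfvxgex" (len 8), cursors c1@4 c2@4 c3@6, authorship 12.3....
After op 7 (move_left): buffer="vvfvxgex" (len 8), cursors c1@3 c2@3 c3@5, authorship 12.3....

Answer: vvfvxgex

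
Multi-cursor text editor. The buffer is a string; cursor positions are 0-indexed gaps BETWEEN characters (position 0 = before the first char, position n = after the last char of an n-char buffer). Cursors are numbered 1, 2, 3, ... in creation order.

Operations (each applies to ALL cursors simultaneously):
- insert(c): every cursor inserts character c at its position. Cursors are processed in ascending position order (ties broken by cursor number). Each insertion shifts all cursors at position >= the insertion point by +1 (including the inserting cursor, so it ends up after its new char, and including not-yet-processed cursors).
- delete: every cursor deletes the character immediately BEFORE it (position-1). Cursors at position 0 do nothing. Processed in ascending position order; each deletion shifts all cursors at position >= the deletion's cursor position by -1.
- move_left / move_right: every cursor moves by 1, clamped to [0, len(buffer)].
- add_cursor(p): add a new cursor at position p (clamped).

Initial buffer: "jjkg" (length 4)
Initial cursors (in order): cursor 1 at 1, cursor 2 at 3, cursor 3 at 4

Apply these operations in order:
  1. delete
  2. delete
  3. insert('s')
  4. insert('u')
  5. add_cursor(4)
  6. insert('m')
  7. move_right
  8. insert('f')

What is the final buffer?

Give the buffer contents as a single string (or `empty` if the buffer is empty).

After op 1 (delete): buffer="j" (len 1), cursors c1@0 c2@1 c3@1, authorship .
After op 2 (delete): buffer="" (len 0), cursors c1@0 c2@0 c3@0, authorship 
After op 3 (insert('s')): buffer="sss" (len 3), cursors c1@3 c2@3 c3@3, authorship 123
After op 4 (insert('u')): buffer="sssuuu" (len 6), cursors c1@6 c2@6 c3@6, authorship 123123
After op 5 (add_cursor(4)): buffer="sssuuu" (len 6), cursors c4@4 c1@6 c2@6 c3@6, authorship 123123
After op 6 (insert('m')): buffer="sssumuummm" (len 10), cursors c4@5 c1@10 c2@10 c3@10, authorship 1231423123
After op 7 (move_right): buffer="sssumuummm" (len 10), cursors c4@6 c1@10 c2@10 c3@10, authorship 1231423123
After op 8 (insert('f')): buffer="sssumufummmfff" (len 14), cursors c4@7 c1@14 c2@14 c3@14, authorship 12314243123123

Answer: sssumufummmfff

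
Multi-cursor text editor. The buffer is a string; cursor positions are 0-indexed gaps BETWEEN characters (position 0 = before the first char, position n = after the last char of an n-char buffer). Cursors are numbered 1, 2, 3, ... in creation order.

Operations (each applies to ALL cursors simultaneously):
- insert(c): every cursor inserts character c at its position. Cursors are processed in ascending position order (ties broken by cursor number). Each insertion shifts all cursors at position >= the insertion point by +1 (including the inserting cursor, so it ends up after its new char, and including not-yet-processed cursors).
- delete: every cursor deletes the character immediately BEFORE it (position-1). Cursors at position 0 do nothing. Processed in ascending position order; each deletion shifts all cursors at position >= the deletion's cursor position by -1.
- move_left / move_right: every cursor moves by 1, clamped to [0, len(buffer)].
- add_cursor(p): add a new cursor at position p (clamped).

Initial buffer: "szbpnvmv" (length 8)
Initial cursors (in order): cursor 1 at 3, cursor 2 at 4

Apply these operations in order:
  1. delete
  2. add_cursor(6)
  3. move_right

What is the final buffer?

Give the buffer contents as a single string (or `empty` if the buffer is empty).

After op 1 (delete): buffer="sznvmv" (len 6), cursors c1@2 c2@2, authorship ......
After op 2 (add_cursor(6)): buffer="sznvmv" (len 6), cursors c1@2 c2@2 c3@6, authorship ......
After op 3 (move_right): buffer="sznvmv" (len 6), cursors c1@3 c2@3 c3@6, authorship ......

Answer: sznvmv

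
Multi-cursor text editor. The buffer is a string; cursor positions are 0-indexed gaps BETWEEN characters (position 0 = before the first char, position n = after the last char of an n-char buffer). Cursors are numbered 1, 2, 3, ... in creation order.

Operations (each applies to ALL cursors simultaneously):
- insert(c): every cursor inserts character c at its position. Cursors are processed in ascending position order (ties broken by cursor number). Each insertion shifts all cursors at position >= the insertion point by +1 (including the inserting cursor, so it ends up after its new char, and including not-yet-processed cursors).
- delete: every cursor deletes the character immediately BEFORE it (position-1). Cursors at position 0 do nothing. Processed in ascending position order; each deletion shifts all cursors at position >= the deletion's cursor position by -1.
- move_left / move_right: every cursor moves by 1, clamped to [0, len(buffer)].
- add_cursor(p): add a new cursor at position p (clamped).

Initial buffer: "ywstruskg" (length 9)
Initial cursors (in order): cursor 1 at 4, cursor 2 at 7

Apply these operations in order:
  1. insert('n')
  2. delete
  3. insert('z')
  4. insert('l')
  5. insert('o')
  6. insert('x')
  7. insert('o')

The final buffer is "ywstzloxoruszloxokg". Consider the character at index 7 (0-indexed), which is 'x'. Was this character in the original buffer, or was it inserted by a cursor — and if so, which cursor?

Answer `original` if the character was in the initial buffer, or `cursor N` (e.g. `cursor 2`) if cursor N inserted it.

After op 1 (insert('n')): buffer="ywstnrusnkg" (len 11), cursors c1@5 c2@9, authorship ....1...2..
After op 2 (delete): buffer="ywstruskg" (len 9), cursors c1@4 c2@7, authorship .........
After op 3 (insert('z')): buffer="ywstzruszkg" (len 11), cursors c1@5 c2@9, authorship ....1...2..
After op 4 (insert('l')): buffer="ywstzlruszlkg" (len 13), cursors c1@6 c2@11, authorship ....11...22..
After op 5 (insert('o')): buffer="ywstzloruszlokg" (len 15), cursors c1@7 c2@13, authorship ....111...222..
After op 6 (insert('x')): buffer="ywstzloxruszloxkg" (len 17), cursors c1@8 c2@15, authorship ....1111...2222..
After op 7 (insert('o')): buffer="ywstzloxoruszloxokg" (len 19), cursors c1@9 c2@17, authorship ....11111...22222..
Authorship (.=original, N=cursor N): . . . . 1 1 1 1 1 . . . 2 2 2 2 2 . .
Index 7: author = 1

Answer: cursor 1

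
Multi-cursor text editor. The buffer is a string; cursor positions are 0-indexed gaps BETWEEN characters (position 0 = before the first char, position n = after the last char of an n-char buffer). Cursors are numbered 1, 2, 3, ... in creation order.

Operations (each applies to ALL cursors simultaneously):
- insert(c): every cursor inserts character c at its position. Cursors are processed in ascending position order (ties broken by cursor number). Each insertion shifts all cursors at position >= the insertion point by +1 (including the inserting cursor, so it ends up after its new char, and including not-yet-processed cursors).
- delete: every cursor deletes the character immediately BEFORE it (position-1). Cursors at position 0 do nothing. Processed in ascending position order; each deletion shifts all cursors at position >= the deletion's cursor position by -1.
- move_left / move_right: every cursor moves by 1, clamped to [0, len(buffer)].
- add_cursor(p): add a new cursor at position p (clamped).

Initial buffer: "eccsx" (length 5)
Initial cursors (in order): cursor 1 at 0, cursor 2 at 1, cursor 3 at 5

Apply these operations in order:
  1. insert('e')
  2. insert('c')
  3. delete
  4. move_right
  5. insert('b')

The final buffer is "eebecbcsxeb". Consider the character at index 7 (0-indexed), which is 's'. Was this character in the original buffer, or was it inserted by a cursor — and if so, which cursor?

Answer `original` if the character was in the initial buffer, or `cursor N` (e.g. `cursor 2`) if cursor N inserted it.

After op 1 (insert('e')): buffer="eeeccsxe" (len 8), cursors c1@1 c2@3 c3@8, authorship 1.2....3
After op 2 (insert('c')): buffer="eceecccsxec" (len 11), cursors c1@2 c2@5 c3@11, authorship 11.22....33
After op 3 (delete): buffer="eeeccsxe" (len 8), cursors c1@1 c2@3 c3@8, authorship 1.2....3
After op 4 (move_right): buffer="eeeccsxe" (len 8), cursors c1@2 c2@4 c3@8, authorship 1.2....3
After op 5 (insert('b')): buffer="eebecbcsxeb" (len 11), cursors c1@3 c2@6 c3@11, authorship 1.12.2...33
Authorship (.=original, N=cursor N): 1 . 1 2 . 2 . . . 3 3
Index 7: author = original

Answer: original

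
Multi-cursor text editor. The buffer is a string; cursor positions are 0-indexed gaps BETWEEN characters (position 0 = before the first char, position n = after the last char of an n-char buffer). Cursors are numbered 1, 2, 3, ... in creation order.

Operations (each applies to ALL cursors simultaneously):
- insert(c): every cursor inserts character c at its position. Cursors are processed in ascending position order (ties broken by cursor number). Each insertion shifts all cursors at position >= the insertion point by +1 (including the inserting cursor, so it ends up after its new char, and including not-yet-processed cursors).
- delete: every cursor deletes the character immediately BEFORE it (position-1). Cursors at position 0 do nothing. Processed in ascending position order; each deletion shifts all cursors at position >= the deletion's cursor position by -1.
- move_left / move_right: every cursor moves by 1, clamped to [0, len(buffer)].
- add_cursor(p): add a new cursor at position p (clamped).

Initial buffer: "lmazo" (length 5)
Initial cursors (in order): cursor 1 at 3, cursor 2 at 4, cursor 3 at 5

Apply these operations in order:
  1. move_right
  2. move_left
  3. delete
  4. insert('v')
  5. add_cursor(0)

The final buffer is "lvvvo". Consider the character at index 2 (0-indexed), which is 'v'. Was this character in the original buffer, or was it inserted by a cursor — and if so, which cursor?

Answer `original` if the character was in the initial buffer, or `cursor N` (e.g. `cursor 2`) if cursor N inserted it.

Answer: cursor 2

Derivation:
After op 1 (move_right): buffer="lmazo" (len 5), cursors c1@4 c2@5 c3@5, authorship .....
After op 2 (move_left): buffer="lmazo" (len 5), cursors c1@3 c2@4 c3@4, authorship .....
After op 3 (delete): buffer="lo" (len 2), cursors c1@1 c2@1 c3@1, authorship ..
After op 4 (insert('v')): buffer="lvvvo" (len 5), cursors c1@4 c2@4 c3@4, authorship .123.
After op 5 (add_cursor(0)): buffer="lvvvo" (len 5), cursors c4@0 c1@4 c2@4 c3@4, authorship .123.
Authorship (.=original, N=cursor N): . 1 2 3 .
Index 2: author = 2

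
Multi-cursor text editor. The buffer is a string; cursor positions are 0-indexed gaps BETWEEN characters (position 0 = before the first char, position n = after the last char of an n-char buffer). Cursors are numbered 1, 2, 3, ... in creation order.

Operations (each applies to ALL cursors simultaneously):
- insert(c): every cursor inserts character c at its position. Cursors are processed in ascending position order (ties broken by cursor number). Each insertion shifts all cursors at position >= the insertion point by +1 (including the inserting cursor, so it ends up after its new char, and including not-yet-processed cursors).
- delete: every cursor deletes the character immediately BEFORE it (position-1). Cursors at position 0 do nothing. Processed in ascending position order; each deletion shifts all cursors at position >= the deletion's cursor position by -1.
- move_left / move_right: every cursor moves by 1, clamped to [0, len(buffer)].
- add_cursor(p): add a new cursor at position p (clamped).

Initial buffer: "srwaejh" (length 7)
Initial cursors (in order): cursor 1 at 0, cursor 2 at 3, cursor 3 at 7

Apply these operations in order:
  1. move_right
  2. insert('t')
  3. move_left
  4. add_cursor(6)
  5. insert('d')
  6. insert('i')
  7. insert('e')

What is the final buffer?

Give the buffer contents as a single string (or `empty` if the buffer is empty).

Answer: sdietrwadietdieejhdiet

Derivation:
After op 1 (move_right): buffer="srwaejh" (len 7), cursors c1@1 c2@4 c3@7, authorship .......
After op 2 (insert('t')): buffer="strwatejht" (len 10), cursors c1@2 c2@6 c3@10, authorship .1...2...3
After op 3 (move_left): buffer="strwatejht" (len 10), cursors c1@1 c2@5 c3@9, authorship .1...2...3
After op 4 (add_cursor(6)): buffer="strwatejht" (len 10), cursors c1@1 c2@5 c4@6 c3@9, authorship .1...2...3
After op 5 (insert('d')): buffer="sdtrwadtdejhdt" (len 14), cursors c1@2 c2@7 c4@9 c3@13, authorship .11...224...33
After op 6 (insert('i')): buffer="sditrwaditdiejhdit" (len 18), cursors c1@3 c2@9 c4@12 c3@17, authorship .111...22244...333
After op 7 (insert('e')): buffer="sdietrwadietdieejhdiet" (len 22), cursors c1@4 c2@11 c4@15 c3@21, authorship .1111...2222444...3333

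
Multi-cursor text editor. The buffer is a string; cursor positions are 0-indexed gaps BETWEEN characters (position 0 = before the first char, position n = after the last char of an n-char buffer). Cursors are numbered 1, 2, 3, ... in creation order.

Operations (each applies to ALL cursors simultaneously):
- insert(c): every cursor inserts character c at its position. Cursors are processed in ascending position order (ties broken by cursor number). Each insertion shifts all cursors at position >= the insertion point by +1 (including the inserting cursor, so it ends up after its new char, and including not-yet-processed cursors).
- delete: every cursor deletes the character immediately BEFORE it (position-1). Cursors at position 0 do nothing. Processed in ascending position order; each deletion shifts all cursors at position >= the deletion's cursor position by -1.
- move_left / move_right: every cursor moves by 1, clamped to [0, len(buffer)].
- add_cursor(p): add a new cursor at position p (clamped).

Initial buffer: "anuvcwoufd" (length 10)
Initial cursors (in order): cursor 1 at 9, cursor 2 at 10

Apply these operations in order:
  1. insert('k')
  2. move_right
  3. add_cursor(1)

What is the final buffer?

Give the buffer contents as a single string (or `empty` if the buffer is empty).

Answer: anuvcwoufkdk

Derivation:
After op 1 (insert('k')): buffer="anuvcwoufkdk" (len 12), cursors c1@10 c2@12, authorship .........1.2
After op 2 (move_right): buffer="anuvcwoufkdk" (len 12), cursors c1@11 c2@12, authorship .........1.2
After op 3 (add_cursor(1)): buffer="anuvcwoufkdk" (len 12), cursors c3@1 c1@11 c2@12, authorship .........1.2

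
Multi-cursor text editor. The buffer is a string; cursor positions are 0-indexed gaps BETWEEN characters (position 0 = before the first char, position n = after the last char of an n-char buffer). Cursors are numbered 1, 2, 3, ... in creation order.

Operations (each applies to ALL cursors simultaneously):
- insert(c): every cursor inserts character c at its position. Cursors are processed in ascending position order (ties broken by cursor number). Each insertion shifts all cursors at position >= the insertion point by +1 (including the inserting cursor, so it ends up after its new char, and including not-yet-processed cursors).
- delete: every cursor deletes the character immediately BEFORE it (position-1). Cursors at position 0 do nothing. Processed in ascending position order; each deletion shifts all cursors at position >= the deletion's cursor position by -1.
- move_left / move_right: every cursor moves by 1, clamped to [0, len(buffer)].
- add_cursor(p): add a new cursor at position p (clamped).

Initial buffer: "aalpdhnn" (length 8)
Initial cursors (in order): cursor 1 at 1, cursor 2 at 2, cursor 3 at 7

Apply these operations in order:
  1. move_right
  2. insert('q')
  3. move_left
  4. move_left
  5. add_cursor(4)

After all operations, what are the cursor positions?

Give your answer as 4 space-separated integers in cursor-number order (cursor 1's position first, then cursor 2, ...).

Answer: 1 3 9 4

Derivation:
After op 1 (move_right): buffer="aalpdhnn" (len 8), cursors c1@2 c2@3 c3@8, authorship ........
After op 2 (insert('q')): buffer="aaqlqpdhnnq" (len 11), cursors c1@3 c2@5 c3@11, authorship ..1.2.....3
After op 3 (move_left): buffer="aaqlqpdhnnq" (len 11), cursors c1@2 c2@4 c3@10, authorship ..1.2.....3
After op 4 (move_left): buffer="aaqlqpdhnnq" (len 11), cursors c1@1 c2@3 c3@9, authorship ..1.2.....3
After op 5 (add_cursor(4)): buffer="aaqlqpdhnnq" (len 11), cursors c1@1 c2@3 c4@4 c3@9, authorship ..1.2.....3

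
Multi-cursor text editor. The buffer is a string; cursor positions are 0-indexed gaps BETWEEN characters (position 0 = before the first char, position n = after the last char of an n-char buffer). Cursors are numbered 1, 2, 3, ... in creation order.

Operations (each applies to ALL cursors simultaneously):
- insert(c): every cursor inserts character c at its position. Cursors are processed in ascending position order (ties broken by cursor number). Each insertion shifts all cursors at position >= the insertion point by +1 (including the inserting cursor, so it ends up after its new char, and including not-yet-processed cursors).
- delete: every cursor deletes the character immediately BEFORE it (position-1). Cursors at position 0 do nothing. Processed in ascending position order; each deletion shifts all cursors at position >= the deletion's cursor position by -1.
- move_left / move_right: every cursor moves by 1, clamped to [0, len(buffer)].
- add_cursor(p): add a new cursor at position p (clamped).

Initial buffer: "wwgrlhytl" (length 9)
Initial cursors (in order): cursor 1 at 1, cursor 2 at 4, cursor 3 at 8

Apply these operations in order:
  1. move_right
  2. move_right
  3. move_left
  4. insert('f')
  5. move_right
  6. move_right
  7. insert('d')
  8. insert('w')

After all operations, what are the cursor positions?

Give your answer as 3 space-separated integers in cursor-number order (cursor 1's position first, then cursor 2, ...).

Answer: 7 13 18

Derivation:
After op 1 (move_right): buffer="wwgrlhytl" (len 9), cursors c1@2 c2@5 c3@9, authorship .........
After op 2 (move_right): buffer="wwgrlhytl" (len 9), cursors c1@3 c2@6 c3@9, authorship .........
After op 3 (move_left): buffer="wwgrlhytl" (len 9), cursors c1@2 c2@5 c3@8, authorship .........
After op 4 (insert('f')): buffer="wwfgrlfhytfl" (len 12), cursors c1@3 c2@7 c3@11, authorship ..1...2...3.
After op 5 (move_right): buffer="wwfgrlfhytfl" (len 12), cursors c1@4 c2@8 c3@12, authorship ..1...2...3.
After op 6 (move_right): buffer="wwfgrlfhytfl" (len 12), cursors c1@5 c2@9 c3@12, authorship ..1...2...3.
After op 7 (insert('d')): buffer="wwfgrdlfhydtfld" (len 15), cursors c1@6 c2@11 c3@15, authorship ..1..1.2..2.3.3
After op 8 (insert('w')): buffer="wwfgrdwlfhydwtfldw" (len 18), cursors c1@7 c2@13 c3@18, authorship ..1..11.2..22.3.33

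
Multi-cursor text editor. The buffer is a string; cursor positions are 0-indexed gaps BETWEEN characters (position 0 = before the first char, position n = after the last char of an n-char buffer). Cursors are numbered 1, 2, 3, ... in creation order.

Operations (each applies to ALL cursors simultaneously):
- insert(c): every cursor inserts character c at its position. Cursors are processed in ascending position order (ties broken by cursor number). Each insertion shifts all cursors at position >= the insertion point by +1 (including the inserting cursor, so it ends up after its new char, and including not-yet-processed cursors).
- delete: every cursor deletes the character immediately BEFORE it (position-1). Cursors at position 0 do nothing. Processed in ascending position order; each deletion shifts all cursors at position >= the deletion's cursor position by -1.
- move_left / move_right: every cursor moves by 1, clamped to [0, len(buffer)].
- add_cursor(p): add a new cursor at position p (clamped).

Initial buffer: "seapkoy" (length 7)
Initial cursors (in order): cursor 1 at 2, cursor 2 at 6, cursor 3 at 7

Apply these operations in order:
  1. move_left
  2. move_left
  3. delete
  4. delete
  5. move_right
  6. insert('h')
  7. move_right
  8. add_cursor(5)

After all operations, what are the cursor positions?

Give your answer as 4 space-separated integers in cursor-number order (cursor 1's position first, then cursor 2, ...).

After op 1 (move_left): buffer="seapkoy" (len 7), cursors c1@1 c2@5 c3@6, authorship .......
After op 2 (move_left): buffer="seapkoy" (len 7), cursors c1@0 c2@4 c3@5, authorship .......
After op 3 (delete): buffer="seaoy" (len 5), cursors c1@0 c2@3 c3@3, authorship .....
After op 4 (delete): buffer="soy" (len 3), cursors c1@0 c2@1 c3@1, authorship ...
After op 5 (move_right): buffer="soy" (len 3), cursors c1@1 c2@2 c3@2, authorship ...
After op 6 (insert('h')): buffer="shohhy" (len 6), cursors c1@2 c2@5 c3@5, authorship .1.23.
After op 7 (move_right): buffer="shohhy" (len 6), cursors c1@3 c2@6 c3@6, authorship .1.23.
After op 8 (add_cursor(5)): buffer="shohhy" (len 6), cursors c1@3 c4@5 c2@6 c3@6, authorship .1.23.

Answer: 3 6 6 5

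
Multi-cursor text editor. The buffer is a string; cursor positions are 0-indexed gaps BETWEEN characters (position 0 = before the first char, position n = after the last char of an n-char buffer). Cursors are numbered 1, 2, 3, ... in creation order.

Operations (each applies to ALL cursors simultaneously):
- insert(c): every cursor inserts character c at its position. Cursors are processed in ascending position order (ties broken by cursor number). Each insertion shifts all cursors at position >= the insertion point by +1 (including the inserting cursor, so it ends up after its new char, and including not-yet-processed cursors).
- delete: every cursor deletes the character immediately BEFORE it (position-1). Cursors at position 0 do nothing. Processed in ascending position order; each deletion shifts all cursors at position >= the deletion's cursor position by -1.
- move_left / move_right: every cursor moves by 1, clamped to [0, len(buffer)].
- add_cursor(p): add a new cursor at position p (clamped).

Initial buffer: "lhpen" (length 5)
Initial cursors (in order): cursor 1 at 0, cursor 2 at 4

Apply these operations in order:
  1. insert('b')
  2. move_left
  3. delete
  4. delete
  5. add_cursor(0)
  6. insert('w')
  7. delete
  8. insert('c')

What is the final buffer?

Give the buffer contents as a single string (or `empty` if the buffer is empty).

After op 1 (insert('b')): buffer="blhpebn" (len 7), cursors c1@1 c2@6, authorship 1....2.
After op 2 (move_left): buffer="blhpebn" (len 7), cursors c1@0 c2@5, authorship 1....2.
After op 3 (delete): buffer="blhpbn" (len 6), cursors c1@0 c2@4, authorship 1...2.
After op 4 (delete): buffer="blhbn" (len 5), cursors c1@0 c2@3, authorship 1..2.
After op 5 (add_cursor(0)): buffer="blhbn" (len 5), cursors c1@0 c3@0 c2@3, authorship 1..2.
After op 6 (insert('w')): buffer="wwblhwbn" (len 8), cursors c1@2 c3@2 c2@6, authorship 131..22.
After op 7 (delete): buffer="blhbn" (len 5), cursors c1@0 c3@0 c2@3, authorship 1..2.
After op 8 (insert('c')): buffer="ccblhcbn" (len 8), cursors c1@2 c3@2 c2@6, authorship 131..22.

Answer: ccblhcbn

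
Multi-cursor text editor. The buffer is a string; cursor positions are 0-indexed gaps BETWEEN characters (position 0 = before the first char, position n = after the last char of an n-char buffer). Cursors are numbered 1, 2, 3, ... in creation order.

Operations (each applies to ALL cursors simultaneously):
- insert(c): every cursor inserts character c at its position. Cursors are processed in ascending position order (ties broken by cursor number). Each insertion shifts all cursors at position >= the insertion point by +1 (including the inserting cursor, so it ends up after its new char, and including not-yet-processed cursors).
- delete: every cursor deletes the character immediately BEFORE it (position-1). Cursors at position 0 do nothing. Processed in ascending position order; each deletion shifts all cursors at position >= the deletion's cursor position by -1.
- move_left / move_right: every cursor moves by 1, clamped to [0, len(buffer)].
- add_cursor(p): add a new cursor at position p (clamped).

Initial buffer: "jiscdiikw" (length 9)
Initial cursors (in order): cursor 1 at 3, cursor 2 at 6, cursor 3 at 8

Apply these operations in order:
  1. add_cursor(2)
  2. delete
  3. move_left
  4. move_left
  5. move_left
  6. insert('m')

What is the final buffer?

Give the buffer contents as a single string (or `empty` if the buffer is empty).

After op 1 (add_cursor(2)): buffer="jiscdiikw" (len 9), cursors c4@2 c1@3 c2@6 c3@8, authorship .........
After op 2 (delete): buffer="jcdiw" (len 5), cursors c1@1 c4@1 c2@3 c3@4, authorship .....
After op 3 (move_left): buffer="jcdiw" (len 5), cursors c1@0 c4@0 c2@2 c3@3, authorship .....
After op 4 (move_left): buffer="jcdiw" (len 5), cursors c1@0 c4@0 c2@1 c3@2, authorship .....
After op 5 (move_left): buffer="jcdiw" (len 5), cursors c1@0 c2@0 c4@0 c3@1, authorship .....
After op 6 (insert('m')): buffer="mmmjmcdiw" (len 9), cursors c1@3 c2@3 c4@3 c3@5, authorship 124.3....

Answer: mmmjmcdiw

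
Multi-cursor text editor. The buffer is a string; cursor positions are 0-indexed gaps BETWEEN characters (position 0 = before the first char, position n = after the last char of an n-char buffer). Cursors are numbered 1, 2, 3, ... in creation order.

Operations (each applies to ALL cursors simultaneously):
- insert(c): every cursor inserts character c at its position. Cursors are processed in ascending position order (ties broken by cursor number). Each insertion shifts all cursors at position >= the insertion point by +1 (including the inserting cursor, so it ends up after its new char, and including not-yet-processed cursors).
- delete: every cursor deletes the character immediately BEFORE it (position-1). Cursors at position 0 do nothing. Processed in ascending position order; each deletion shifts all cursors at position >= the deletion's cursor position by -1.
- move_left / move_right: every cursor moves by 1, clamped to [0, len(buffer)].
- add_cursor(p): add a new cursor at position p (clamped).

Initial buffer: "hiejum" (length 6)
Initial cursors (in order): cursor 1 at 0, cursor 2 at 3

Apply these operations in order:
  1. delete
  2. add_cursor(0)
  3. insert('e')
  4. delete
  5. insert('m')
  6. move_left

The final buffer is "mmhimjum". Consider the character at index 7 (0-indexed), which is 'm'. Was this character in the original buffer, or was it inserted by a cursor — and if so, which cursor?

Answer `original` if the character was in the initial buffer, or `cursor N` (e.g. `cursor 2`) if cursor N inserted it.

After op 1 (delete): buffer="hijum" (len 5), cursors c1@0 c2@2, authorship .....
After op 2 (add_cursor(0)): buffer="hijum" (len 5), cursors c1@0 c3@0 c2@2, authorship .....
After op 3 (insert('e')): buffer="eehiejum" (len 8), cursors c1@2 c3@2 c2@5, authorship 13..2...
After op 4 (delete): buffer="hijum" (len 5), cursors c1@0 c3@0 c2@2, authorship .....
After op 5 (insert('m')): buffer="mmhimjum" (len 8), cursors c1@2 c3@2 c2@5, authorship 13..2...
After op 6 (move_left): buffer="mmhimjum" (len 8), cursors c1@1 c3@1 c2@4, authorship 13..2...
Authorship (.=original, N=cursor N): 1 3 . . 2 . . .
Index 7: author = original

Answer: original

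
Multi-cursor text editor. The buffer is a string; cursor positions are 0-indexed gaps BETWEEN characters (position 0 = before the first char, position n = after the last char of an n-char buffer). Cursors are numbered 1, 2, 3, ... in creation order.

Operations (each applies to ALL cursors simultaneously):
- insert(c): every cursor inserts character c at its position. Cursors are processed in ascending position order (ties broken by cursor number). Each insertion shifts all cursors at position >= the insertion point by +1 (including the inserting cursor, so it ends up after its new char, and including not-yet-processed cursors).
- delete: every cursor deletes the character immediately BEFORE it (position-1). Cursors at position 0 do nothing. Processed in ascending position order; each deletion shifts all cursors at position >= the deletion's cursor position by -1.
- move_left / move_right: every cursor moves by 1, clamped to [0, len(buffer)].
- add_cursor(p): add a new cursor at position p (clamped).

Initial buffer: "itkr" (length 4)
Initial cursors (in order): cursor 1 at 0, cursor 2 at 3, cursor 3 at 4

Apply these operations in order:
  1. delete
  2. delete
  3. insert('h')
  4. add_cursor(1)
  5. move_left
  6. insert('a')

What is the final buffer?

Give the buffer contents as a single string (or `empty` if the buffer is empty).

Answer: ahhaaah

Derivation:
After op 1 (delete): buffer="it" (len 2), cursors c1@0 c2@2 c3@2, authorship ..
After op 2 (delete): buffer="" (len 0), cursors c1@0 c2@0 c3@0, authorship 
After op 3 (insert('h')): buffer="hhh" (len 3), cursors c1@3 c2@3 c3@3, authorship 123
After op 4 (add_cursor(1)): buffer="hhh" (len 3), cursors c4@1 c1@3 c2@3 c3@3, authorship 123
After op 5 (move_left): buffer="hhh" (len 3), cursors c4@0 c1@2 c2@2 c3@2, authorship 123
After op 6 (insert('a')): buffer="ahhaaah" (len 7), cursors c4@1 c1@6 c2@6 c3@6, authorship 4121233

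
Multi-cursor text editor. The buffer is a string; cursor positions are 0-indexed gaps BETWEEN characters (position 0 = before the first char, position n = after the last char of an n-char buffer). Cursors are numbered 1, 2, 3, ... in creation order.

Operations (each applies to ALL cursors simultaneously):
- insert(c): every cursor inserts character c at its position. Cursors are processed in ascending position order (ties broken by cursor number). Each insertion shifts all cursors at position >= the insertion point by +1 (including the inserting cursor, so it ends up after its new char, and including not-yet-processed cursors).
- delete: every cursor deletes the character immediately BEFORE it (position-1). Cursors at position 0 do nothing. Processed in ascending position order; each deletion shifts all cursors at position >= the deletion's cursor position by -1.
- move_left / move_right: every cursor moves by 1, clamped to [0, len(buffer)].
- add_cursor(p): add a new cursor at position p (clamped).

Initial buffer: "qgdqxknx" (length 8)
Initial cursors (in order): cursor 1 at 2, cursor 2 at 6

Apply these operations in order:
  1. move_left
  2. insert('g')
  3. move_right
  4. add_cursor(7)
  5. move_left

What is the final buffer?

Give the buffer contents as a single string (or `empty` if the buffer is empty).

Answer: qggdqxgknx

Derivation:
After op 1 (move_left): buffer="qgdqxknx" (len 8), cursors c1@1 c2@5, authorship ........
After op 2 (insert('g')): buffer="qggdqxgknx" (len 10), cursors c1@2 c2@7, authorship .1....2...
After op 3 (move_right): buffer="qggdqxgknx" (len 10), cursors c1@3 c2@8, authorship .1....2...
After op 4 (add_cursor(7)): buffer="qggdqxgknx" (len 10), cursors c1@3 c3@7 c2@8, authorship .1....2...
After op 5 (move_left): buffer="qggdqxgknx" (len 10), cursors c1@2 c3@6 c2@7, authorship .1....2...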